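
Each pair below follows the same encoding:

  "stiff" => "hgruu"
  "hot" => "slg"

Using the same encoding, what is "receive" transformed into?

ivxvrev

Each pair mirrors across the alphabet (s↔h, t↔g, i↔r): positions sum to 25. This is the alphabet-reversal cipher (Atbash): a becomes z, b becomes y, etc.
For receive: r↔i, e↔v, c↔x, e↔v, i↔r, v↔e, e↔v.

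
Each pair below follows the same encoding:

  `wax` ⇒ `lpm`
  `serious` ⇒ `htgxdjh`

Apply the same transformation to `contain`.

rdcipxc

Compare letters: w→l is +15, a→p is +15, x→m is +15 — a constant shift. Every letter moves 15 places later in the alphabet, wrapping around z→a.
Applying it to contain: c+15=r, o+15=d, n+15=c, t+15=i, a+15=p, i+15=x, n+15=c.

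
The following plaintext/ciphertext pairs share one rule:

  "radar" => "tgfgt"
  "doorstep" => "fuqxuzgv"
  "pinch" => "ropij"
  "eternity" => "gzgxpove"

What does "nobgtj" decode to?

lizard

Shifts by position in radar: pos 0: r→t (+2), pos 1: a→g (+6), pos 2: d→f (+2), pos 3: a→g (+6) — repeating every 2. The shifts repeat in a cycle of length 2: positions 0,1,… shift by +2, +6, then the pattern repeats.
Decoding nobgtj: n−2=l, o−6=i, b−2=z, g−6=a, t−2=r, j−6=d.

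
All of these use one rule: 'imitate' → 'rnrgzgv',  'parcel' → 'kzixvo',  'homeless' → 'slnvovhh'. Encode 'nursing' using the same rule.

Each pair mirrors across the alphabet (i↔r, m↔n, i↔r): positions sum to 25. Letters are reflected about the middle of the alphabet (position → 25−position): Atbash.
For nursing: n↔m, u↔f, r↔i, s↔h, i↔r, n↔m, g↔t.

mfihrmt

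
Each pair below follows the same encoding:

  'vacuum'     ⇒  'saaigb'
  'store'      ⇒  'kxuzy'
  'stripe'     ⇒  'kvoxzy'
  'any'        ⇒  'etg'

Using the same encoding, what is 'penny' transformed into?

The output letters match the input read backwards, each shifted +6: vacuum reversed is muucav. The word is reversed, then every letter is shifted forward by 6.
Applying it to penny: reverse → ynnep; then shift: y+6=e, n+6=t, n+6=t, e+6=k, p+6=v.

ettkv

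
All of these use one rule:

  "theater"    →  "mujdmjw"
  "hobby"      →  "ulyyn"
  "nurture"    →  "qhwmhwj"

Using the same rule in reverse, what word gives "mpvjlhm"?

t(19)→m(12) and h(7)→u(20) fit y≡21x+3 (mod 26); the inverse of 21 mod 26 is 5. Treating letters as 0–25, the rule is x ↦ 21x + 3 (mod 26).
Undoing it on mpvjlhm: m(12)→5·(12−3)≡19=t; p(15)→5·(15−3)≡8=i; v(21)→5·(21−3)≡12=m; j(9)→5·(9−3)≡4=e; l(11)→5·(11−3)≡14=o; h(7)→5·(7−3)≡20=u; m(12)→5·(12−3)≡19=t (all mod 26).

timeout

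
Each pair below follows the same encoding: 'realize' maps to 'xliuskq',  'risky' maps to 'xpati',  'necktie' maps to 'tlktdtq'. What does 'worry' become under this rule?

cvzai

The shift increases by 1 at each position, starting from +6: 6, 7, 8, ….
For worry: w+6=c, o+7=v, r+8=z, r+9=a, y+10=i.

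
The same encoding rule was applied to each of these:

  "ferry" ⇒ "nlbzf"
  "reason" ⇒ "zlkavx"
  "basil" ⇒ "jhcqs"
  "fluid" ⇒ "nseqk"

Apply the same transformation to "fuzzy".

nbjhf

A repeating key of period 3 is used — shifts +8, +7, +10 over and over.
For fuzzy: f+8=n, u+7=b, z+10=j, z+8=h, y+7=f.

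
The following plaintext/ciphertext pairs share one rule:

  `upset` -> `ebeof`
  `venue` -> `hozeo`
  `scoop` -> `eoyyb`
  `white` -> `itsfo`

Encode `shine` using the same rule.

The rule splits by letter class: vowels +10, consonants +12.
Applying it to shine: s(cons)+12=e, h(cons)+12=t, i(vowel)+10=s, n(cons)+12=z, e(vowel)+10=o.

etszo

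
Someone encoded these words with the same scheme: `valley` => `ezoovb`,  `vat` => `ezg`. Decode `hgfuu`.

stuff

Each pair mirrors across the alphabet (v↔e, a↔z, l↔o): positions sum to 25. This is the alphabet-reversal cipher (Atbash): a becomes z, b becomes y, etc.
Decoding hgfuu: h↔s, g↔t, f↔u, u↔f, u↔f.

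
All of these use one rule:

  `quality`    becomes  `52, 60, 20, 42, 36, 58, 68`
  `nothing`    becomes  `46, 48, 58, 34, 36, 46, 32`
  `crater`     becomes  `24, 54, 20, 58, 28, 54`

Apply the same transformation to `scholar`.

56, 24, 34, 48, 42, 20, 54

q(#17)→52 and u(#21)→60: differences scale by 2, so n = 2·pos + 18. With a=1..z=26, the number is 2·pos + 18.
For scholar: s=19→56, c=3→24, h=8→34, o=15→48, l=12→42, a=1→20, r=18→54.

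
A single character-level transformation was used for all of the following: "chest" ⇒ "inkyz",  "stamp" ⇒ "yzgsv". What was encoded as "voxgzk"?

Compare letters: c→i is +6, h→n is +6, e→k is +6 — a constant shift. This is a Caesar cipher with shift 6.
Undoing it on voxgzk: v−6=p, o−6=i, x−6=r, g−6=a, z−6=t, k−6=e.

pirate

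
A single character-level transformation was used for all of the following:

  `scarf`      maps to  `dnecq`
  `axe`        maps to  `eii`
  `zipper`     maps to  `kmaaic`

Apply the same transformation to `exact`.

iiene

The shift depends on letter class: consonant s→d is +11, but vowel a→e is +4. Two shifts are in play — +4 for a/e/i/o/u, +11 for every other letter.
On exact: e(vowel)+4=i, x(cons)+11=i, a(vowel)+4=e, c(cons)+11=n, t(cons)+11=e.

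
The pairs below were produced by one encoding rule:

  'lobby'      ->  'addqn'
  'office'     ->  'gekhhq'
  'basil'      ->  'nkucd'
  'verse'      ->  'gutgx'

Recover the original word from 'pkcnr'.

plain

The word is reversed, then every letter is shifted forward by 2.
Reversing it on pkcnr: shift back: p−2=n, k−2=i, c−2=a, n−2=l, r−2=p → nialp; then reverse → plain.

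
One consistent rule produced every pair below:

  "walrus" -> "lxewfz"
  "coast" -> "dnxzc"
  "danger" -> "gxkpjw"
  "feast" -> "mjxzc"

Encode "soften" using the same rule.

w(22)→l(11) and a(0)→x(23) fit y≡3x+23 (mod 26); the inverse of 3 mod 26 is 9. Each letter's alphabet position (a=0..z=25) is mapped through 3·x+23 mod 26 — an affine cipher.
On soften: s(18)→3·18+23≡25=z; o(14)→3·14+23≡13=n; f(5)→3·5+23≡12=m; t(19)→3·19+23≡2=c; e(4)→3·4+23≡9=j; n(13)→3·13+23≡10=k (all mod 26).

znmcjk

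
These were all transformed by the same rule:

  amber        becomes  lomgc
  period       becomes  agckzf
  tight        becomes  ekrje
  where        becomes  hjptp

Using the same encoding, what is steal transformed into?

Shifts by position in amber: pos 0: a→l (+11), pos 1: m→o (+2), pos 2: b→m (+11), pos 3: e→g (+2) — repeating every 2. The shifts repeat in a cycle of length 2: positions 0,1,… shift by +11, +2, then the pattern repeats.
For steal: s+11=d, t+2=v, e+11=p, a+2=c, l+11=w.

dvpcw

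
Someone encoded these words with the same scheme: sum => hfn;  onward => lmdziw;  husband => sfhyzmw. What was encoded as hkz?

spa

Each pair mirrors across the alphabet (s↔h, u↔f, m↔n): positions sum to 25. Letters are reflected about the middle of the alphabet (position → 25−position): Atbash.
Decoding hkz: h↔s, k↔p, z↔a.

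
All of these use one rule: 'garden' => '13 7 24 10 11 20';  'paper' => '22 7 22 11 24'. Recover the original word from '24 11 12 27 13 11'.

refuge

g is letter #7 and maps to 13: an offset of 6. Letters become their 1-based position plus 6 (so a→7, b→8, …).
Decoding 24 11 12 27 13 11: 24→(24−6)÷1=18=r, 11→(11−6)÷1=5=e, 12→(12−6)÷1=6=f, 27→(27−6)÷1=21=u, 13→(13−6)÷1=7=g, 11→(11−6)÷1=5=e.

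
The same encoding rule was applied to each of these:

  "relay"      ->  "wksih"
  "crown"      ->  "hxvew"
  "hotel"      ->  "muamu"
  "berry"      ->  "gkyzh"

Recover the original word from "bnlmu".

wheel

The shift increases by 1 at each position, starting from +5: 5, 6, 7, ….
Decoding bnlmu: b−5=w, n−6=h, l−7=e, m−8=e, u−9=l.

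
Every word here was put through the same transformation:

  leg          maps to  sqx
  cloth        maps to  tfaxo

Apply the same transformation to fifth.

tfrur

The output letters match the input read backwards, each shifted +12: leg reversed is gel. The word is reversed, then every letter is shifted forward by 12.
Applying it to fifth: reverse → htfif; then shift: h+12=t, t+12=f, f+12=r, i+12=u, f+12=r.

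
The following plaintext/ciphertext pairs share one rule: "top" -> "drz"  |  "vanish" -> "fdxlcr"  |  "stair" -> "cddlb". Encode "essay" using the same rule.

The shift depends on letter class: consonant t→d is +10, but vowel o→r is +3. Vowels shift forward by 3 and consonants shift forward by 10.
For essay: e(vowel)+3=h, s(cons)+10=c, s(cons)+10=c, a(vowel)+3=d, y(cons)+10=i.

hccdi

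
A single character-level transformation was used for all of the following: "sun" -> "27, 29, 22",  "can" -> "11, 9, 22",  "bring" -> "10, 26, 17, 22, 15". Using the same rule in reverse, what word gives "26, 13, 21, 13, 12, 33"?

remedy

s is letter #19 and maps to 27: an offset of 8. Letters become their 1-based position plus 8 (so a→9, b→10, …).
Undoing it on 26, 13, 21, 13, 12, 33: 26→(26−8)÷1=18=r, 13→(13−8)÷1=5=e, 21→(21−8)÷1=13=m, 13→(13−8)÷1=5=e, 12→(12−8)÷1=4=d, 33→(33−8)÷1=25=y.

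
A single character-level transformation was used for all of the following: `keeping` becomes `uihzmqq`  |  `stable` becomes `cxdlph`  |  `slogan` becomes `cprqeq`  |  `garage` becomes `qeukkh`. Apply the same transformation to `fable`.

peevi

A repeating key of period 3 is used — shifts +10, +4, +3 over and over.
On fable: f+10=p, a+4=e, b+3=e, l+10=v, e+4=i.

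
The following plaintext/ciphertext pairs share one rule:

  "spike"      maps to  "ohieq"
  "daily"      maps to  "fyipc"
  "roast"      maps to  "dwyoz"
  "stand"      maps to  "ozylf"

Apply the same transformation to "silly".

s(18)→o(14) and p(15)→h(7) fit y≡11x+24 (mod 26); the inverse of 11 mod 26 is 19. Each letter's alphabet position (a=0..z=25) is mapped through 11·x+24 mod 26 — an affine cipher.
On silly: s(18)→11·18+24≡14=o; i(8)→11·8+24≡8=i; l(11)→11·11+24≡15=p; l(11)→11·11+24≡15=p; y(24)→11·24+24≡2=c (all mod 26).

oippc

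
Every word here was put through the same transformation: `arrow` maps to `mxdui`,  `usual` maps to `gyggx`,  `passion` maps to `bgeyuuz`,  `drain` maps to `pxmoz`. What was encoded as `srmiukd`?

glacier

Shifts by position in arrow: pos 0: a→m (+12), pos 1: r→x (+6), pos 2: r→d (+12), pos 3: o→u (+6) — repeating every 2. The shifts repeat in a cycle of length 2: positions 0,1,… shift by +12, +6, then the pattern repeats.
Reversing it on srmiukd: s−12=g, r−6=l, m−12=a, i−6=c, u−12=i, k−6=e, d−12=r.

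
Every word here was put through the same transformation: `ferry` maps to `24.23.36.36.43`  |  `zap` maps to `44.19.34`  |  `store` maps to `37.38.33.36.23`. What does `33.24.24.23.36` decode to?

f is letter #6 and maps to 24: an offset of 18. Letters become their 1-based position plus 18 (so a→19, b→20, …).
Undoing it on 33.24.24.23.36: 33→(33−18)÷1=15=o, 24→(24−18)÷1=6=f, 24→(24−18)÷1=6=f, 23→(23−18)÷1=5=e, 36→(36−18)÷1=18=r.

offer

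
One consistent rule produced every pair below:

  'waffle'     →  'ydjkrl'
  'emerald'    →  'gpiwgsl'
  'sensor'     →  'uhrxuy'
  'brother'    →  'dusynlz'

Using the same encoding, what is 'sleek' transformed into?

uoijq

In waffle: w→y is +2, a→d is +3, f→j is +4, f→k is +5 — the shift increases by 1 each position. Each letter shifts forward by (position + 2), i.e. 2, 3, 4, … — the shift grows by one for each successive letter.
Applying it to sleek: s+2=u, l+3=o, e+4=i, e+5=j, k+6=q.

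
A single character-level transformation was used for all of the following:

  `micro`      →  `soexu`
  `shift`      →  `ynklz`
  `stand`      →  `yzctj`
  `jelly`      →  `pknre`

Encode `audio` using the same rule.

gafou

Shifts by position in micro: pos 0: m→s (+6), pos 1: i→o (+6), pos 2: c→e (+2), pos 3: r→x (+6), pos 4: o→u (+6) — repeating every 3. A repeating key of period 3 is used — shifts +6, +6, +2 over and over.
On audio: a+6=g, u+6=a, d+2=f, i+6=o, o+6=u.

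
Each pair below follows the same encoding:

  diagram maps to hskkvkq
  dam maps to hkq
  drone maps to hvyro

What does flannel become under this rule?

jpkrrop

The shift depends on letter class: consonant d→h is +4, but vowel i→s is +10. The rule splits by letter class: vowels +10, consonants +4.
For flannel: f(cons)+4=j, l(cons)+4=p, a(vowel)+10=k, n(cons)+4=r, n(cons)+4=r, e(vowel)+10=o, l(cons)+4=p.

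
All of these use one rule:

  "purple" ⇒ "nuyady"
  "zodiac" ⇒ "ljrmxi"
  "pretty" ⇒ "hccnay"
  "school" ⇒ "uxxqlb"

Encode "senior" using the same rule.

axrwnb

Read the word backwards and shift each letter +9.
Applying it to senior: reverse → roines; then shift: r+9=a, o+9=x, i+9=r, n+9=w, e+9=n, s+9=b.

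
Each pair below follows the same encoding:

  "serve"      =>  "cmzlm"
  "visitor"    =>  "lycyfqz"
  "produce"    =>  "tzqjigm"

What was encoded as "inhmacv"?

unleash

s(18)→c(2) and e(4)→m(12) fit y≡3x+0 (mod 26); the inverse of 3 mod 26 is 9. This is an affine cipher: with a=0,…,z=25, each position x becomes (3x+0) mod 26.
Undoing it on inhmacv: i(8)→9·(8−0)≡20=u; n(13)→9·(13−0)≡13=n; h(7)→9·(7−0)≡11=l; m(12)→9·(12−0)≡4=e; a(0)→9·(0−0)≡0=a; c(2)→9·(2−0)≡18=s; v(21)→9·(21−0)≡7=h (all mod 26).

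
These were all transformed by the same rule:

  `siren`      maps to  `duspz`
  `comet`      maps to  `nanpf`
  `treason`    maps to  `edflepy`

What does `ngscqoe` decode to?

current

Shifts by position in siren: pos 0: s→d (+11), pos 1: i→u (+12), pos 2: r→s (+1), pos 3: e→p (+11), pos 4: n→z (+12) — repeating every 3. A repeating key of period 3 is used — shifts +11, +12, +1 over and over.
Undoing it on ngscqoe: n−11=c, g−12=u, s−1=r, c−11=r, q−12=e, o−1=n, e−11=t.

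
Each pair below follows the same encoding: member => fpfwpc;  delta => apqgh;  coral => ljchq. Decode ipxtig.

height

This is an affine cipher: with a=0,…,z=25, each position x becomes (15x+7) mod 26.
Reversing it on ipxtig: i(8)→7·(8−7)≡7=h; p(15)→7·(15−7)≡4=e; x(23)→7·(23−7)≡8=i; t(19)→7·(19−7)≡6=g; i(8)→7·(8−7)≡7=h; g(6)→7·(6−7)≡19=t (all mod 26).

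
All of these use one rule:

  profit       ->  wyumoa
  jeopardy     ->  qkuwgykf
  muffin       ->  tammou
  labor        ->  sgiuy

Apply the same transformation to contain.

The shift depends on letter class: consonant p→w is +7, but vowel o→u is +6. The rule splits by letter class: vowels +6, consonants +7.
Applying it to contain: c(cons)+7=j, o(vowel)+6=u, n(cons)+7=u, t(cons)+7=a, a(vowel)+6=g, i(vowel)+6=o, n(cons)+7=u.

juuagou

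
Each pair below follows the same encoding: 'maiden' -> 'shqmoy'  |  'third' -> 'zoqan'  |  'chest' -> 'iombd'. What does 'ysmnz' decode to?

sleep

Letter i (0-indexed) is shifted by i+6, so successive shifts are 6, 7, 8, ….
Undoing it on ysmnz: y−6=s, s−7=l, m−8=e, n−9=e, z−10=p.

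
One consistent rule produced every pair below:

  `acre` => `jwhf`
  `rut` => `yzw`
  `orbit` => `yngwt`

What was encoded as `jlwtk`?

The word is reversed, then every letter is shifted forward by 5.
Decoding jlwtk: shift back: j−5=e, l−5=g, w−5=r, t−5=o, k−5=f → egrof; then reverse → forge.

forge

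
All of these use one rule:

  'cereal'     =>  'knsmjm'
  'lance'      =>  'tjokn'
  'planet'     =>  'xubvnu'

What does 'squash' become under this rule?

azvibi

Shifts by position in cereal: pos 0: c→k (+8), pos 1: e→n (+9), pos 2: r→s (+1), pos 3: e→m (+8), pos 4: a→j (+9), pos 5: l→m (+1) — repeating every 3. It's a Vigenère-style cipher with numeric key [8,9,1]: position i shifts by key[i mod 3].
On squash: s+8=a, q+9=z, u+1=v, a+8=i, s+9=b, h+1=i.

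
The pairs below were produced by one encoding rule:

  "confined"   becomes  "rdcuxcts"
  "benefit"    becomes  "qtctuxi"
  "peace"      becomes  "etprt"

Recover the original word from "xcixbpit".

Every letter moves 15 places later in the alphabet, wrapping around z→a.
Undoing it on xcixbpit: x−15=i, c−15=n, i−15=t, x−15=i, b−15=m, p−15=a, i−15=t, t−15=e.

intimate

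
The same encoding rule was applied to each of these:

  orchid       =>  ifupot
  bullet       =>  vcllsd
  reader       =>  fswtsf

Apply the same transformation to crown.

o(14)→i(8) and r(17)→f(5) fit y≡25x+22 (mod 26); the inverse of 25 mod 26 is 25. Treating letters as 0–25, the rule is x ↦ 25x + 22 (mod 26).
On crown: c(2)→25·2+22≡20=u; r(17)→25·17+22≡5=f; o(14)→25·14+22≡8=i; w(22)→25·22+22≡0=a; n(13)→25·13+22≡9=j (all mod 26).

ufiaj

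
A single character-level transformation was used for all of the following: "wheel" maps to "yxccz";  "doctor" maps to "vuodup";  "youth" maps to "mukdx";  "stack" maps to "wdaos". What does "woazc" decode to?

w(22)→y(24) and h(7)→x(23) fit y≡7x+0 (mod 26); the inverse of 7 mod 26 is 15. Each letter's alphabet position (a=0..z=25) is mapped through 7·x+0 mod 26 — an affine cipher.
Reversing it on woazc: w(22)→15·(22−0)≡18=s; o(14)→15·(14−0)≡2=c; a(0)→15·(0−0)≡0=a; z(25)→15·(25−0)≡11=l; c(2)→15·(2−0)≡4=e (all mod 26).

scale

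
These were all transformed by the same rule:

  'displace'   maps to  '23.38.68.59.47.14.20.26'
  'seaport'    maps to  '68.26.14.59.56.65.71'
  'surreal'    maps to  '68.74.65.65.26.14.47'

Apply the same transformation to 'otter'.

d(#4)→23 and i(#9)→38: differences scale by 3, so n = 3·pos + 11. The formula is n = 3×(alphabet index, a=1) + 11.
Applying it to otter: o=15→56, t=20→71, t=20→71, e=5→26, r=18→65.

56.71.71.26.65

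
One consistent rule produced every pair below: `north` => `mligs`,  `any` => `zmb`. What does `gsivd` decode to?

threw

Letters are reflected about the middle of the alphabet (position → 25−position): Atbash.
Reversing it on gsivd: g↔t, s↔h, i↔r, v↔e, d↔w.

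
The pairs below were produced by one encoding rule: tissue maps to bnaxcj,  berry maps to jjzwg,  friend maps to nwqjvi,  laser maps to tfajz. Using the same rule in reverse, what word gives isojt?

Shifts by position in tissue: pos 0: t→b (+8), pos 1: i→n (+5), pos 2: s→a (+8), pos 3: s→x (+5) — repeating every 2. A repeating key of period 2 is used — shifts +8, +5 over and over.
Decoding isojt: i−8=a, s−5=n, o−8=g, j−5=e, t−8=l.

angel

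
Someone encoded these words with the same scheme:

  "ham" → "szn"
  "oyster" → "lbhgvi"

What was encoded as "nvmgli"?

Each pair mirrors across the alphabet (h↔s, a↔z, m↔n): positions sum to 25. Letters are reflected about the middle of the alphabet (position → 25−position): Atbash.
Reversing it on nvmgli: n↔m, v↔e, m↔n, g↔t, l↔o, i↔r.

mentor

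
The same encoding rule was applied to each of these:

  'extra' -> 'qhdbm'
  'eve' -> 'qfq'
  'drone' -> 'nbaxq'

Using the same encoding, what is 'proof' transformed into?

zbaap

The shift depends on letter class: consonant x→h is +10, but vowel e→q is +12. Two shifts are in play — +12 for a/e/i/o/u, +10 for every other letter.
For proof: p(cons)+10=z, r(cons)+10=b, o(vowel)+12=a, o(vowel)+12=a, f(cons)+10=p.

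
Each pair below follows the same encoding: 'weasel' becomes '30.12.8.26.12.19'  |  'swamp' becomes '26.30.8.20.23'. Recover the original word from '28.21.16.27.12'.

w is letter #23 and maps to 30: an offset of 7. Each letter is replaced by its alphabet position (a=1..z=26) + 7.
Undoing it on 28.21.16.27.12: 28→(28−7)÷1=21=u, 21→(21−7)÷1=14=n, 16→(16−7)÷1=9=i, 27→(27−7)÷1=20=t, 12→(12−7)÷1=5=e.

unite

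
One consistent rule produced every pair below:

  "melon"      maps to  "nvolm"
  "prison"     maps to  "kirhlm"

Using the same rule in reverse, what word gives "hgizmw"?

strand

Letters are reflected about the middle of the alphabet (position → 25−position): Atbash.
Reversing it on hgizmw: h↔s, g↔t, i↔r, z↔a, m↔n, w↔d.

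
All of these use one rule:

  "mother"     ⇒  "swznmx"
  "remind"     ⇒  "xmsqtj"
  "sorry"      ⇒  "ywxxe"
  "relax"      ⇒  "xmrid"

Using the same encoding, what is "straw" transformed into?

yzxic

The shift depends on letter class: consonant m→s is +6, but vowel o→w is +8. Vowels shift forward by 8 and consonants shift forward by 6.
For straw: s(cons)+6=y, t(cons)+6=z, r(cons)+6=x, a(vowel)+8=i, w(cons)+6=c.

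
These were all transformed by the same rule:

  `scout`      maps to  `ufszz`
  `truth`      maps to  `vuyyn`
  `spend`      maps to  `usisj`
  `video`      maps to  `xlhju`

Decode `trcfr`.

In scout: s→u is +2, c→f is +3, o→s is +4, u→z is +5 — the shift increases by 1 each position. The shift increases by 1 at each position, starting from +2: 2, 3, 4, ….
Decoding trcfr: t−2=r, r−3=o, c−4=y, f−5=a, r−6=l.

royal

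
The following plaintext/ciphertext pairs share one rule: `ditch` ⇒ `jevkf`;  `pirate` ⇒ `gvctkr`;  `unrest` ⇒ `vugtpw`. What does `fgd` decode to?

The output letters match the input read backwards, each shifted +2: ditch reversed is hctid. Two steps: reverse the string, then apply a Caesar shift of +2.
Decoding fgd: shift back: f−2=d, g−2=e, d−2=b → deb; then reverse → bed.

bed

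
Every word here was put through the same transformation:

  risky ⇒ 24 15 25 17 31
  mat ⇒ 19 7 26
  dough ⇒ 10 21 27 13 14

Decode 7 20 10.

and

Letters become their 1-based position plus 6 (so a→7, b→8, …).
Decoding 7 20 10: 7→(7−6)÷1=1=a, 20→(20−6)÷1=14=n, 10→(10−6)÷1=4=d.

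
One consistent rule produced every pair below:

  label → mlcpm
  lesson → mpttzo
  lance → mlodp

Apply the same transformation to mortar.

nzsuls

The shift depends on letter class: consonant l→m is +1, but vowel a→l is +11. Vowels shift forward by 11 and consonants shift forward by 1.
On mortar: m(cons)+1=n, o(vowel)+11=z, r(cons)+1=s, t(cons)+1=u, a(vowel)+11=l, r(cons)+1=s.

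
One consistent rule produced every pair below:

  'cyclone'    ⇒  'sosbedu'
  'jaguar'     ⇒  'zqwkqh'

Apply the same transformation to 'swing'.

Compare letters: c→s is +16, y→o is +16, c→s is +16 — a constant shift. Every letter moves 16 places later in the alphabet, wrapping around z→a.
Applying it to swing: s+16=i, w+16=m, i+16=y, n+16=d, g+16=w.

imydw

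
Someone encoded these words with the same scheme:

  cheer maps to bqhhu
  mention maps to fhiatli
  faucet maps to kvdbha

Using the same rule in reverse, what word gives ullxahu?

rooster

Each letter's alphabet position (a=0..z=25) is mapped through 3·x+21 mod 26 — an affine cipher.
Reversing it on ullxahu: u(20)→9·(20−21)≡17=r; l(11)→9·(11−21)≡14=o; l(11)→9·(11−21)≡14=o; x(23)→9·(23−21)≡18=s; a(0)→9·(0−21)≡19=t; h(7)→9·(7−21)≡4=e; u(20)→9·(20−21)≡17=r (all mod 26).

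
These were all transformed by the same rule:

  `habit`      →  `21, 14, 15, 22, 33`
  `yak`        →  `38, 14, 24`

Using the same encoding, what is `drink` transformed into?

h is letter #8 and maps to 21: an offset of 13. Letters become their 1-based position plus 13 (so a→14, b→15, …).
On drink: d=4→17, r=18→31, i=9→22, n=14→27, k=11→24.

17, 31, 22, 27, 24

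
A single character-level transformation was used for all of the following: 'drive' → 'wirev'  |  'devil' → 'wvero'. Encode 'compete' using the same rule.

Each pair mirrors across the alphabet (d↔w, r↔i, i↔r): positions sum to 25. Letters are reflected about the middle of the alphabet (position → 25−position): Atbash.
For compete: c↔x, o↔l, m↔n, p↔k, e↔v, t↔g, e↔v.

xlnkvgv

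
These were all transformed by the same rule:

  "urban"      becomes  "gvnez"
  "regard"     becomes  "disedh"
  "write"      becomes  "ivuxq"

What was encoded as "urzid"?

Shifts by position in urban: pos 0: u→g (+12), pos 1: r→v (+4), pos 2: b→n (+12), pos 3: a→e (+4) — repeating every 2. A repeating key of period 2 is used — shifts +12, +4 over and over.
Reversing it on urzid: u−12=i, r−4=n, z−12=n, i−4=e, d−12=r.

inner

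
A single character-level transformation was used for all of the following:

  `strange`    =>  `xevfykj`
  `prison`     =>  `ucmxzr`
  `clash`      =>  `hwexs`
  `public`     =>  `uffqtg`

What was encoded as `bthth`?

widow

Shifts by position in strange: pos 0: s→x (+5), pos 1: t→e (+11), pos 2: r→v (+4), pos 3: a→f (+5), pos 4: n→y (+11), pos 5: g→k (+4) — repeating every 3. A repeating key of period 3 is used — shifts +5, +11, +4 over and over.
Decoding bthth: b−5=w, t−11=i, h−4=d, t−5=o, h−11=w.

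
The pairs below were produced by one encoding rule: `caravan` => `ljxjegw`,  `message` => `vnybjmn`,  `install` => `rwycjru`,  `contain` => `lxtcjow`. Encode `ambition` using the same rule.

Shifts by position in caravan: pos 0: c→l (+9), pos 1: a→j (+9), pos 2: r→x (+6), pos 3: a→j (+9), pos 4: v→e (+9), pos 5: a→g (+6) — repeating every 3. It's a Vigenère-style cipher with numeric key [9,9,6]: position i shifts by key[i mod 3].
For ambition: a+9=j, m+9=v, b+6=h, i+9=r, t+9=c, i+6=o, o+9=x, n+9=w.

jvhrcoxw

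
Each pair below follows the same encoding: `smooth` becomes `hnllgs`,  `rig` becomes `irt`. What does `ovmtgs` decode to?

length

Each pair mirrors across the alphabet (s↔h, m↔n, o↔l): positions sum to 25. Each letter is replaced by its mirror in the alphabet: a↔z, b↔y, c↔x, and so on (the Atbash cipher).
Reversing it on ovmtgs: o↔l, v↔e, m↔n, t↔g, g↔t, s↔h.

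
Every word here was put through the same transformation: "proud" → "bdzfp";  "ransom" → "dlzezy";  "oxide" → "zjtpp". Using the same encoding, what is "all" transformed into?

lxx

The shift depends on letter class: consonant p→b is +12, but vowel o→z is +11. The rule splits by letter class: vowels +11, consonants +12.
Applying it to all: a(vowel)+11=l, l(cons)+12=x, l(cons)+12=x.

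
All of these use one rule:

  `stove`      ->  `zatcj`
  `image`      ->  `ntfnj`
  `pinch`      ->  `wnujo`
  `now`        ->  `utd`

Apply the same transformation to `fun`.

mzu

The shift depends on letter class: consonant s→z is +7, but vowel o→t is +5. Two shifts are in play — +5 for a/e/i/o/u, +7 for every other letter.
Applying it to fun: f(cons)+7=m, u(vowel)+5=z, n(cons)+7=u.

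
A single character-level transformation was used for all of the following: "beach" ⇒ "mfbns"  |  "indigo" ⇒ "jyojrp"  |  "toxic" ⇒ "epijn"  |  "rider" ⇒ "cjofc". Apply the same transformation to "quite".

The shift depends on letter class: consonant b→m is +11, but vowel e→f is +1. Vowels shift forward by 1 and consonants shift forward by 11.
For quite: q(cons)+11=b, u(vowel)+1=v, i(vowel)+1=j, t(cons)+11=e, e(vowel)+1=f.

bvjef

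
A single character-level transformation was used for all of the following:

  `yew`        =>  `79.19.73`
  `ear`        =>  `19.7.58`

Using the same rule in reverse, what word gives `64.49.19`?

toe

y(#25)→79 and e(#5)→19: differences scale by 3, so n = 3·pos + 4. The formula is n = 3×(alphabet index, a=1) + 4.
Decoding 64.49.19: 64→(64−4)÷3=20=t, 49→(49−4)÷3=15=o, 19→(19−4)÷3=5=e.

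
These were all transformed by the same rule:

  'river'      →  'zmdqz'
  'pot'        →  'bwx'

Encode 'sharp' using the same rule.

xzipa

The output letters match the input read backwards, each shifted +8: river reversed is revir. Two steps: reverse the string, then apply a Caesar shift of +8.
Applying it to sharp: reverse → prahs; then shift: p+8=x, r+8=z, a+8=i, h+8=p, s+8=a.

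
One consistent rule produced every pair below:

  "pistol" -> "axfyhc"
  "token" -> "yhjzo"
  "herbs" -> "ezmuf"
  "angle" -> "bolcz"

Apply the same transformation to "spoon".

fahho

p(15)→a(0) and i(8)→x(23) fit y≡19x+1 (mod 26); the inverse of 19 mod 26 is 11. Treating letters as 0–25, the rule is x ↦ 19x + 1 (mod 26).
Applying it to spoon: s(18)→19·18+1≡5=f; p(15)→19·15+1≡0=a; o(14)→19·14+1≡7=h; o(14)→19·14+1≡7=h; n(13)→19·13+1≡14=o (all mod 26).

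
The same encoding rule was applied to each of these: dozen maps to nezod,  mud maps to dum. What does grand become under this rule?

dnarg

The output letters match the input read backwards: dozen reversed is nezod. The word is simply reversed.
Applying it to grand: reverse → dnarg.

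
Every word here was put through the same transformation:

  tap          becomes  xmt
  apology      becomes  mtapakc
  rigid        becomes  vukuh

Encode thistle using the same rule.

The shift depends on letter class: consonant t→x is +4, but vowel a→m is +12. Two shifts are in play — +12 for a/e/i/o/u, +4 for every other letter.
Applying it to thistle: t(cons)+4=x, h(cons)+4=l, i(vowel)+12=u, s(cons)+4=w, t(cons)+4=x, l(cons)+4=p, e(vowel)+12=q.

xluwxpq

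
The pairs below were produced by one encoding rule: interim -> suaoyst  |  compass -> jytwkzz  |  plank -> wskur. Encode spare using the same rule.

The shift depends on letter class: consonant n→u is +7, but vowel i→s is +10. Two shifts are in play — +10 for a/e/i/o/u, +7 for every other letter.
For spare: s(cons)+7=z, p(cons)+7=w, a(vowel)+10=k, r(cons)+7=y, e(vowel)+10=o.

zwkyo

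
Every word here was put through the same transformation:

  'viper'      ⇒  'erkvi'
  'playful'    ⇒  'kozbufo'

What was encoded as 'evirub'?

Each letter is replaced by its mirror in the alphabet: a↔z, b↔y, c↔x, and so on (the Atbash cipher).
Undoing it on evirub: e↔v, v↔e, i↔r, r↔i, u↔f, b↔y.

verify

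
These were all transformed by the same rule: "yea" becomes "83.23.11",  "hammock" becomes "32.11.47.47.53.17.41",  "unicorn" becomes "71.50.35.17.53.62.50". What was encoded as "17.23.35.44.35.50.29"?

ceiling

Each letter becomes 3×(its alphabet position, a=1..z=26) + 8.
Undoing it on 17.23.35.44.35.50.29: 17→(17−8)÷3=3=c, 23→(23−8)÷3=5=e, 35→(35−8)÷3=9=i, 44→(44−8)÷3=12=l, 35→(35−8)÷3=9=i, 50→(50−8)÷3=14=n, 29→(29−8)÷3=7=g.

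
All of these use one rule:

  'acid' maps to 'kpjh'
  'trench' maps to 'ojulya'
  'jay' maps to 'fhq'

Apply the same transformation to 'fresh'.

ozlym

The output letters match the input read backwards, each shifted +7: acid reversed is dica. Two steps: reverse the string, then apply a Caesar shift of +7.
On fresh: reverse → hserf; then shift: h+7=o, s+7=z, e+7=l, r+7=y, f+7=m.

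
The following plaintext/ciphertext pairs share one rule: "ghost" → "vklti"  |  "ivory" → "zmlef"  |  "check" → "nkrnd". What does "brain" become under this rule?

yejzw

g(6)→v(21) and h(7)→k(10) fit y≡15x+9 (mod 26); the inverse of 15 mod 26 is 7. Each letter's alphabet position (a=0..z=25) is mapped through 15·x+9 mod 26 — an affine cipher.
On brain: b(1)→15·1+9≡24=y; r(17)→15·17+9≡4=e; a(0)→15·0+9≡9=j; i(8)→15·8+9≡25=z; n(13)→15·13+9≡22=w (all mod 26).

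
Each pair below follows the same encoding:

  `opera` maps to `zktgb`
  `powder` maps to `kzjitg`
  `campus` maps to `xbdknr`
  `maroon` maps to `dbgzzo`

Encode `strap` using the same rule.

rcgbk

o(14)→z(25) and p(15)→k(10) fit y≡11x+1 (mod 26); the inverse of 11 mod 26 is 19. This is an affine cipher: with a=0,…,z=25, each position x becomes (11x+1) mod 26.
On strap: s(18)→11·18+1≡17=r; t(19)→11·19+1≡2=c; r(17)→11·17+1≡6=g; a(0)→11·0+1≡1=b; p(15)→11·15+1≡10=k (all mod 26).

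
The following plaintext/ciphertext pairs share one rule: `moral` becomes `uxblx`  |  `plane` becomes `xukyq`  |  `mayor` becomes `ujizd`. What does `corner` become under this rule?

kxbyqe

In moral: m→u is +8, o→x is +9, r→b is +10, a→l is +11 — the shift increases by 1 each position. The shift increases by 1 at each position, starting from +8: 8, 9, 10, ….
Applying it to corner: c+8=k, o+9=x, r+10=b, n+11=y, e+12=q, r+13=e.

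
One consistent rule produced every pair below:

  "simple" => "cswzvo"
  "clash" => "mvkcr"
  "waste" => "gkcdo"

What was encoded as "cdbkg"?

straw

Each letter is shifted forward by 10 in the alphabet (a Caesar shift of +10).
Reversing it on cdbkg: c−10=s, d−10=t, b−10=r, k−10=a, g−10=w.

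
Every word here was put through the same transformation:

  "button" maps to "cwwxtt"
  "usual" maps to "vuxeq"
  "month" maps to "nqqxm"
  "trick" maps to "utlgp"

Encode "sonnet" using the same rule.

The shift increases by 1 at each position, starting from +1: 1, 2, 3, ….
For sonnet: s+1=t, o+2=q, n+3=q, n+4=r, e+5=j, t+6=z.

tqqrjz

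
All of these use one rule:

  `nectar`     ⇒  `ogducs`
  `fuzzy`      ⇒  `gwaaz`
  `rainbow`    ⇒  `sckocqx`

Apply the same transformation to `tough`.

Two shifts are in play — +2 for a/e/i/o/u, +1 for every other letter.
Applying it to tough: t(cons)+1=u, o(vowel)+2=q, u(vowel)+2=w, g(cons)+1=h, h(cons)+1=i.

uqwhi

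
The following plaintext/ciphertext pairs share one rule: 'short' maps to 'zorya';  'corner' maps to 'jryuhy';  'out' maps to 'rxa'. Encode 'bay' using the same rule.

idf

The shift depends on letter class: consonant s→z is +7, but vowel o→r is +3. The rule splits by letter class: vowels +3, consonants +7.
For bay: b(cons)+7=i, a(vowel)+3=d, y(cons)+7=f.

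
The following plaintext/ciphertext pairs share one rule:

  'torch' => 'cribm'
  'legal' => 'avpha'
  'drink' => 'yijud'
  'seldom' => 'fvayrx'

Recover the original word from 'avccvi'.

t(19)→c(2) and o(14)→r(17) fit y≡23x+7 (mod 26); the inverse of 23 mod 26 is 17. Treating letters as 0–25, the rule is x ↦ 23x + 7 (mod 26).
Undoing it on avccvi: a(0)→17·(0−7)≡11=l; v(21)→17·(21−7)≡4=e; c(2)→17·(2−7)≡19=t; c(2)→17·(2−7)≡19=t; v(21)→17·(21−7)≡4=e; i(8)→17·(8−7)≡17=r (all mod 26).

letter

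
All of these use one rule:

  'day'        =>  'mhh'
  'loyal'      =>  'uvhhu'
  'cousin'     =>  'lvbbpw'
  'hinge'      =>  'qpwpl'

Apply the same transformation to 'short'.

bqvac

The shift depends on letter class: consonant d→m is +9, but vowel a→h is +7. Vowels shift forward by 7 and consonants shift forward by 9.
For short: s(cons)+9=b, h(cons)+9=q, o(vowel)+7=v, r(cons)+9=a, t(cons)+9=c.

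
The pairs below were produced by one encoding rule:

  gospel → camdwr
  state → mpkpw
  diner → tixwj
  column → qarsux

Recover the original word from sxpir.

g(6)→c(2) and o(14)→a(0) fit y≡3x+10 (mod 26); the inverse of 3 mod 26 is 9. Each letter's alphabet position (a=0..z=25) is mapped through 3·x+10 mod 26 — an affine cipher.
Decoding sxpir: s(18)→9·(18−10)≡20=u; x(23)→9·(23−10)≡13=n; p(15)→9·(15−10)≡19=t; i(8)→9·(8−10)≡8=i; r(17)→9·(17−10)≡11=l (all mod 26).

until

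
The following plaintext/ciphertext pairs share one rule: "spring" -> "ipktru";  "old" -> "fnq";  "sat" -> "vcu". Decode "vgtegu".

secret

The word is reversed, then every letter is shifted forward by 2.
Undoing it on vgtegu: shift back: v−2=t, g−2=e, t−2=r, e−2=c, g−2=e, u−2=s → terces; then reverse → secret.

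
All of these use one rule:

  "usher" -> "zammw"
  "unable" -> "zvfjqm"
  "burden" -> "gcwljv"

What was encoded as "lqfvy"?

It's a Vigenère-style cipher with numeric key [5,8]: position i shifts by key[i mod 2].
Decoding lqfvy: l−5=g, q−8=i, f−5=a, v−8=n, y−5=t.

giant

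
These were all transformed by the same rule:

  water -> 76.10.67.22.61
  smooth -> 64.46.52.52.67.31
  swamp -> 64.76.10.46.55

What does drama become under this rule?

Each letter becomes 3×(its alphabet position, a=1..z=26) + 7.
On drama: d=4→19, r=18→61, a=1→10, m=13→46, a=1→10.

19.61.10.46.10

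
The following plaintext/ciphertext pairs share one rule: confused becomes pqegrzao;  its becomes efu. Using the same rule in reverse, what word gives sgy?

The output letters match the input read backwards, each shifted +12: confused reversed is desufnoc. The word is reversed, then every letter is shifted forward by 12.
Undoing it on sgy: shift back: s−12=g, g−12=u, y−12=m → gum; then reverse → mug.

mug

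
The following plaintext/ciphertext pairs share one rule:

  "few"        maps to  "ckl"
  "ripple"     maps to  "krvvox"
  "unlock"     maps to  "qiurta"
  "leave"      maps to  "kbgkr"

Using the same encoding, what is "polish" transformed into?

nyoruv

Read the word backwards and shift each letter +6.
Applying it to polish: reverse → hsilop; then shift: h+6=n, s+6=y, i+6=o, l+6=r, o+6=u, p+6=v.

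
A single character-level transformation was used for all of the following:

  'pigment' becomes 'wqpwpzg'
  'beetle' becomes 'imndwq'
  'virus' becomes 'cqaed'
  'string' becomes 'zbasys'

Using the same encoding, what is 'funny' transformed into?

Each letter shifts forward by (position + 7), i.e. 7, 8, 9, … — the shift grows by one for each successive letter.
On funny: f+7=m, u+8=c, n+9=w, n+10=x, y+11=j.

mcwxj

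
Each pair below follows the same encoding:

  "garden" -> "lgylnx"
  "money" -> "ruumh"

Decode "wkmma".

refer

In garden: g→l is +5, a→g is +6, r→y is +7, d→l is +8 — the shift increases by 1 each position. Letter i (0-indexed) is shifted by i+5, so successive shifts are 5, 6, 7, ….
Reversing it on wkmma: w−5=r, k−6=e, m−7=f, m−8=e, a−9=r.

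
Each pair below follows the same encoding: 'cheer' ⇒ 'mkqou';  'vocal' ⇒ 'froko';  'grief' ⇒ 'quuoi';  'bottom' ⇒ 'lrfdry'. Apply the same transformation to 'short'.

ckabw

It's a Vigenère-style cipher with numeric key [10,3,12]: position i shifts by key[i mod 3].
On short: s+10=c, h+3=k, o+12=a, r+10=b, t+3=w.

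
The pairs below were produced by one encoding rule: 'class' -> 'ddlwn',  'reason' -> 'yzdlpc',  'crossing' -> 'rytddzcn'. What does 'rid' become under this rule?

The output letters match the input read backwards, each shifted +11: class reversed is ssalc. The word is reversed, then every letter is shifted forward by 11.
For rid: reverse → dir; then shift: d+11=o, i+11=t, r+11=c.

otc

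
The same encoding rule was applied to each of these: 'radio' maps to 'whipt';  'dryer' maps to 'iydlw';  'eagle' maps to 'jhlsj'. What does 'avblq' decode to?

vowel

Shifts by position in radio: pos 0: r→w (+5), pos 1: a→h (+7), pos 2: d→i (+5), pos 3: i→p (+7) — repeating every 2. The shifts repeat in a cycle of length 2: positions 0,1,… shift by +5, +7, then the pattern repeats.
Decoding avblq: a−5=v, v−7=o, b−5=w, l−7=e, q−5=l.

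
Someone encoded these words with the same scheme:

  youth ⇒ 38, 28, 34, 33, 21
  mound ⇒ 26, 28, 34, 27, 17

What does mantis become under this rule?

26, 14, 27, 33, 22, 32

y is letter #25 and maps to 38: an offset of 13. Each letter is replaced by its alphabet position (a=1..z=26) + 13.
On mantis: m=13→26, a=1→14, n=14→27, t=20→33, i=9→22, s=19→32.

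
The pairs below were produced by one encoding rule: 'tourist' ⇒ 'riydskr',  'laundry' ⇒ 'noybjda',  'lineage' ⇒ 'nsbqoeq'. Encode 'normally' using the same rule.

biduonna

t(19)→r(17) and o(14)→i(8) fit y≡7x+14 (mod 26); the inverse of 7 mod 26 is 15. Treating letters as 0–25, the rule is x ↦ 7x + 14 (mod 26).
For normally: n(13)→7·13+14≡1=b; o(14)→7·14+14≡8=i; r(17)→7·17+14≡3=d; m(12)→7·12+14≡20=u; a(0)→7·0+14≡14=o; l(11)→7·11+14≡13=n; l(11)→7·11+14≡13=n; y(24)→7·24+14≡0=a (all mod 26).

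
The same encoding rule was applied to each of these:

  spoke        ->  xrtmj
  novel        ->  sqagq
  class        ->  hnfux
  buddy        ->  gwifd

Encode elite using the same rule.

Shifts by position in spoke: pos 0: s→x (+5), pos 1: p→r (+2), pos 2: o→t (+5), pos 3: k→m (+2) — repeating every 2. A repeating key of period 2 is used — shifts +5, +2 over and over.
On elite: e+5=j, l+2=n, i+5=n, t+2=v, e+5=j.

jnnvj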